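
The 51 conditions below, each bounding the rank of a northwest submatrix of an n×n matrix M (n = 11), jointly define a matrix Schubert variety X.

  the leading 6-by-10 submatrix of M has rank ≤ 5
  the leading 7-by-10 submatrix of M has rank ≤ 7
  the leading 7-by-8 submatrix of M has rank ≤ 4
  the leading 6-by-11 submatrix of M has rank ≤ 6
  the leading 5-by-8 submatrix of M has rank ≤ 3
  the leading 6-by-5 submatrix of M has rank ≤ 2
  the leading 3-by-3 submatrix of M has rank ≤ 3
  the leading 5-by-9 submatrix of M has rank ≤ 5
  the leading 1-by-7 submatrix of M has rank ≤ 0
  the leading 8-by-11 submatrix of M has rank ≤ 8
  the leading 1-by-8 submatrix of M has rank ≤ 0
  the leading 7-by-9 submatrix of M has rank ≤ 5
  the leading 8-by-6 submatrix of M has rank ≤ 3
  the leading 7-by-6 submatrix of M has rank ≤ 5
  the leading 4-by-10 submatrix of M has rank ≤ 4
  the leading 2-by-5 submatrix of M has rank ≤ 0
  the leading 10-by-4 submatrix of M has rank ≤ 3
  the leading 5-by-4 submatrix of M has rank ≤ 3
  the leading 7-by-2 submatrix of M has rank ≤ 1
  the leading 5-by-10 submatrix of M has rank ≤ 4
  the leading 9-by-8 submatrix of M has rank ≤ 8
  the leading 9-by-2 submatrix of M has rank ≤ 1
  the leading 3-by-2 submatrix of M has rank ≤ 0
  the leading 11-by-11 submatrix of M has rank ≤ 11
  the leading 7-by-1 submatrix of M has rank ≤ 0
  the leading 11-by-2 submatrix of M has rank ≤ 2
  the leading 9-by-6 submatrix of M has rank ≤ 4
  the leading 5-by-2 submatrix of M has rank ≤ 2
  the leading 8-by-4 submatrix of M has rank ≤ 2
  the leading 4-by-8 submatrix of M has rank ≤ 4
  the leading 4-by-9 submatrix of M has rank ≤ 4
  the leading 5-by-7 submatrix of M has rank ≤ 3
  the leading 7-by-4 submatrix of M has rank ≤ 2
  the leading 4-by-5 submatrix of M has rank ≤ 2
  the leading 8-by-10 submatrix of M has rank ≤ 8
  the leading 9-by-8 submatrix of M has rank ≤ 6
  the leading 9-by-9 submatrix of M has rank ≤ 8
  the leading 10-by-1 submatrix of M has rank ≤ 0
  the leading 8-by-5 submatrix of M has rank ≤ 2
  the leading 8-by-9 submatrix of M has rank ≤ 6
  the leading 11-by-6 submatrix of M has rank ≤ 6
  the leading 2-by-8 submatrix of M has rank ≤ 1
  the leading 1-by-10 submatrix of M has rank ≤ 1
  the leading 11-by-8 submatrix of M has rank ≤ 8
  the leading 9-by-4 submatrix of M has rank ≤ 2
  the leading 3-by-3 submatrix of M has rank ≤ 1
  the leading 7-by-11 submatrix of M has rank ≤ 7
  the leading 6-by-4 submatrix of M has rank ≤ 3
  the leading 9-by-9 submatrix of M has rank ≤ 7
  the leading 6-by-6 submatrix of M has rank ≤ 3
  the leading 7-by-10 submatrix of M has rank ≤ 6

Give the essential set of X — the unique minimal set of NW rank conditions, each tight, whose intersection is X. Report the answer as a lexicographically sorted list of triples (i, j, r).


Propagating the 51 rank bounds to every northwest block:

  i=1: 0, 0, 0, 0, 0, 0, 0, 0, 1, 1, 1
  i=2: 0, 0, 0, 0, 0, 1, 1, 1, 2, 2, 2
  i=3: 0, 0, 1, 1, 1, 2, 2, 2, 3, 3, 3
  i=4: 0, 1, 2, 2, 2, 3, 3, 3, 4, 4, 4
  i=5: 0, 1, 2, 2, 2, 3, 3, 3, 4, 4, 5
  i=6: 0, 1, 2, 2, 2, 3, 4, 4, 5, 5, 6
  i=7: 0, 1, 2, 2, 2, 3, 4, 4, 5, 6, 7
  i=8: 0, 1, 2, 2, 2, 3, 4, 5, 6, 7, 8
  i=9: 0, 1, 2, 2, 3, 4, 5, 6, 7, 8, 9
  i=10: 0, 1, 2, 3, 4, 5, 6, 7, 8, 9, 10
  i=11: 1, 2, 3, 4, 5, 6, 7, 8, 9, 10, 11

the unique w with this rank table is (9, 6, 3, 2, 11, 7, 10, 8, 5, 4, 1).

Fulton essential set (9 of the 35 Rothe cells):

[(1, 8, 0), (2, 5, 0), (3, 2, 0), (5, 8, 3), (5, 10, 4), (7, 8, 4), (8, 5, 2), (9, 4, 2), (10, 1, 0)]


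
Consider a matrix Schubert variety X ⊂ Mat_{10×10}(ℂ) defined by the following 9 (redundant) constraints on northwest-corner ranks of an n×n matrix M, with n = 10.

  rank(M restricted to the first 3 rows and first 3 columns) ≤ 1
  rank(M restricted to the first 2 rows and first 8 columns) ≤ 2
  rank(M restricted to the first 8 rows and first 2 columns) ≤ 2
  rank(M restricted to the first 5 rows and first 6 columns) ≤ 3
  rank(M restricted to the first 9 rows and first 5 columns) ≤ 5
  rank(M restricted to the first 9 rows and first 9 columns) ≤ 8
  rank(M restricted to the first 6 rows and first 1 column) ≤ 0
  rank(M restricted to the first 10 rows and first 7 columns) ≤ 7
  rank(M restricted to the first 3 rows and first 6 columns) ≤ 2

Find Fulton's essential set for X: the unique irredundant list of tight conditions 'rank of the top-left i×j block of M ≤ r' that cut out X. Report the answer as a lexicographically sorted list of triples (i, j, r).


Propagating the 9 rank bounds to every northwest block:

  i=1: 0 1 1 1 1 1 1 1 1 1
  i=2: 0 1 1 2 2 2 2 2 2 2
  i=3: 0 1 1 2 2 2 3 3 3 3
  i=4: 0 1 2 3 3 3 4 4 4 4
  i=5: 0 1 2 3 3 3 4 5 5 5
  i=6: 0 1 2 3 4 4 5 6 6 6
  i=7: 1 2 3 4 5 5 6 7 7 7
  i=8: 1 2 3 4 5 6 7 8 8 8
  i=9: 1 2 3 4 5 6 7 8 8 9
  i=10: 1 2 3 4 5 6 7 8 9 10

hence w(1..10) = (2, 4, 7, 3, 8, 5, 1, 6, 10, 9).

D(w) has 13 cells with 5 SE-corners; essential set:

[(3, 3, 1), (3, 6, 2), (5, 6, 3), (6, 1, 0), (9, 9, 8)]


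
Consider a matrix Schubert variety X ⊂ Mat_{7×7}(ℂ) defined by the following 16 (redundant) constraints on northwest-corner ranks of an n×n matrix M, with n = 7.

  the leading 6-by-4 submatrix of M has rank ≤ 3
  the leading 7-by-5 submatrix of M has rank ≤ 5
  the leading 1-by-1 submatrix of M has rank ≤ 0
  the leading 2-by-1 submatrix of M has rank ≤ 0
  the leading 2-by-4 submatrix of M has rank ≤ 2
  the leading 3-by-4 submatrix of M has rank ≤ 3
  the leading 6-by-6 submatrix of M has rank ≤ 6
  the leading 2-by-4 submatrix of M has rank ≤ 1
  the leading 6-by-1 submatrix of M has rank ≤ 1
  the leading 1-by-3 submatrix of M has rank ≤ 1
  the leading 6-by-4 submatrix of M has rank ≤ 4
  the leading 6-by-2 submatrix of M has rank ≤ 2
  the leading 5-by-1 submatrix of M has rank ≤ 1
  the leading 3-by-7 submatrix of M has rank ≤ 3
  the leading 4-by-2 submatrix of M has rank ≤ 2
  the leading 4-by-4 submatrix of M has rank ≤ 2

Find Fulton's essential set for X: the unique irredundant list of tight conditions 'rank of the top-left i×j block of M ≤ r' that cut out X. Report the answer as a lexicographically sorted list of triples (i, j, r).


Reconstructing r_w from the 16 given conditions:

  R[1]: 0 1 1 1 1 1 1
  R[2]: 0 1 1 1 2 2 2
  R[3]: 1 2 2 2 3 3 3
  R[4]: 1 2 2 2 3 4 4
  R[5]: 1 2 3 3 4 5 5
  R[6]: 1 2 3 3 4 5 6
  R[7]: 1 2 3 4 5 6 7

reading off 1-entries of Δ²R: w = (2, 5, 1, 6, 3, 7, 4).

ℓ(w)=7; the 4 essential cells (i,j,r):

[(2, 1, 0), (2, 4, 1), (4, 4, 2), (6, 4, 3)]


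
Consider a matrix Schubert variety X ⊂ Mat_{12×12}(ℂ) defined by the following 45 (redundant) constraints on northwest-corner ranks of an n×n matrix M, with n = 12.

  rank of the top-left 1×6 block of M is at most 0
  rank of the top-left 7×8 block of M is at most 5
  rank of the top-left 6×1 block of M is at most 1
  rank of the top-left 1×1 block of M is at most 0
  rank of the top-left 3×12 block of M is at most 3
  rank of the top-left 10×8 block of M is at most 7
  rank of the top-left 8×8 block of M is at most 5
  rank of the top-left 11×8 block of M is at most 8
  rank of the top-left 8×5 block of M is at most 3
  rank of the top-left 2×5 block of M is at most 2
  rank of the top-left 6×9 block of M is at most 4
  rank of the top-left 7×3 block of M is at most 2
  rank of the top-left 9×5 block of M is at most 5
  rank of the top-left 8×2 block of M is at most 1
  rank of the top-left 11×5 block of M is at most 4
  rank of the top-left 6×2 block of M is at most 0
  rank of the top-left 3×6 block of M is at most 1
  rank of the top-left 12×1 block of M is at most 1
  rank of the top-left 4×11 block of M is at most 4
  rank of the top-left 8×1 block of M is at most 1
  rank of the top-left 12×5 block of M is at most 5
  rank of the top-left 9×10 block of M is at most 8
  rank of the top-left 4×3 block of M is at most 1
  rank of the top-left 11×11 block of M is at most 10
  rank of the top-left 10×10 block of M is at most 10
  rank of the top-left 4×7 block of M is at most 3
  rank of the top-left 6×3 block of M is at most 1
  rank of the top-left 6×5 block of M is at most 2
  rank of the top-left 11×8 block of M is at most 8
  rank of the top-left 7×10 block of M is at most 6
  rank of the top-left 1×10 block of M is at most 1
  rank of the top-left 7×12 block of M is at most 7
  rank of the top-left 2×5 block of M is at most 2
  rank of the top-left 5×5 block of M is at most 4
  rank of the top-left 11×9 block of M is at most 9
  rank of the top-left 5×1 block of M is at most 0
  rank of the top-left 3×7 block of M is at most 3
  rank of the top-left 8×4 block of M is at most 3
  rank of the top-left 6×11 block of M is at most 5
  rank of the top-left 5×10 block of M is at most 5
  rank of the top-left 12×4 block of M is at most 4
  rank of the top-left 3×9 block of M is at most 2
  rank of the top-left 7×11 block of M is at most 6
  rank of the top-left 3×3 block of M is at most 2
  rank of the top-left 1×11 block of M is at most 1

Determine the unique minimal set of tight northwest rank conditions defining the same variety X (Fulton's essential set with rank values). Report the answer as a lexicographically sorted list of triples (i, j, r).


Reconstructing r_w from the 45 given conditions:

  i=1: 0 0 0 0 0 0 1 1 1 1 1 1
  i=2: 0 0 1 1 1 1 2 2 2 2 2 2
  i=3: 0 0 1 1 1 1 2 2 2 3 3 3
  i=4: 0 0 1 2 2 2 3 3 3 4 4 4
  i=5: 0 0 1 2 2 3 4 4 4 5 5 5
  i=6: 0 0 1 2 2 3 4 4 4 5 5 6
  i=7: 1 1 2 3 3 4 5 5 5 6 6 7
  i=8: 1 1 2 3 3 4 5 5 6 7 7 8
  i=9: 1 2 3 4 4 5 6 6 7 8 8 9
  i=10: 1 2 3 4 4 5 6 7 8 9 9 10
  i=11: 1 2 3 4 4 5 6 7 8 9 10 11
  i=12: 1 2 3 4 5 6 7 8 9 10 11 12

giving w = (7, 3, 10, 4, 6, 12, 1, 9, 2, 8, 11, 5) via Δ²R.

ℓ(w)=31; the 11 essential cells (i,j,r):

[(1, 6, 0), (3, 6, 1), (3, 9, 2), (6, 2, 0), (6, 5, 2), (6, 9, 4), (6, 11, 5), (8, 2, 1), (8, 5, 3), (8, 8, 5), (11, 5, 4)]


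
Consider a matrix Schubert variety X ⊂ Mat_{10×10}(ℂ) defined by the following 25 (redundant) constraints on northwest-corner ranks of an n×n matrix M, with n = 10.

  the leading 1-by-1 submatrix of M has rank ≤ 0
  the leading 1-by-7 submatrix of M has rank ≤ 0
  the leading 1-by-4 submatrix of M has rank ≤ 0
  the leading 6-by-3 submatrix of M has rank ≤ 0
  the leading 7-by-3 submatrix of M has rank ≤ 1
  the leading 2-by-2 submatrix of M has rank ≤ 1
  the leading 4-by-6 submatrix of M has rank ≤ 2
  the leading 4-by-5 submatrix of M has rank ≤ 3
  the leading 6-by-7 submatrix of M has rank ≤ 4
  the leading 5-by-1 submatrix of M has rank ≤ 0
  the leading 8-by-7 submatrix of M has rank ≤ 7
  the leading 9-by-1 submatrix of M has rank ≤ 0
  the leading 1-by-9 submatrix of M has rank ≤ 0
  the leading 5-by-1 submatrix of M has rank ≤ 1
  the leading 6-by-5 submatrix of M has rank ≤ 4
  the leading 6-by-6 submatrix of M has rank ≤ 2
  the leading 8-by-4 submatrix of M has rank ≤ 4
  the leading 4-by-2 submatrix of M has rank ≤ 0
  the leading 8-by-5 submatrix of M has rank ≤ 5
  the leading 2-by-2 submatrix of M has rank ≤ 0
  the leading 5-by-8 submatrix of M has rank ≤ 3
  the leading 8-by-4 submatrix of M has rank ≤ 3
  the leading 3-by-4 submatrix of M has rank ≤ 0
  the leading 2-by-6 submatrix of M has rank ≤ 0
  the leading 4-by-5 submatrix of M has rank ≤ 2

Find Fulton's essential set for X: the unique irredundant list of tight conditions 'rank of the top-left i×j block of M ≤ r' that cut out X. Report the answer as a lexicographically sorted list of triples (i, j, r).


Propagating the 25 rank bounds to every northwest block:

  row 1: 0 | 0 | 0 | 0 | 0 | 0 | 0 | 0 | 0 | 1
  row 2: 0 | 0 | 0 | 0 | 0 | 0 | 1 | 1 | 1 | 2
  row 3: 0 | 0 | 0 | 0 | 1 | 1 | 2 | 2 | 2 | 3
  row 4: 0 | 0 | 0 | 1 | 2 | 2 | 3 | 3 | 3 | 4
  row 5: 0 | 0 | 0 | 1 | 2 | 2 | 3 | 3 | 4 | 5
  row 6: 0 | 0 | 0 | 1 | 2 | 2 | 3 | 4 | 5 | 6
  row 7: 0 | 1 | 1 | 2 | 3 | 3 | 4 | 5 | 6 | 7
  row 8: 0 | 1 | 2 | 3 | 4 | 4 | 5 | 6 | 7 | 8
  row 9: 0 | 1 | 2 | 3 | 4 | 5 | 6 | 7 | 8 | 9
  row 10: 1 | 2 | 3 | 4 | 5 | 6 | 7 | 8 | 9 | 10

reading off 1-entries of Δ²R: w = (10, 7, 5, 4, 9, 8, 2, 3, 6, 1).

Rothe diagram D(w) (34 cells), 7 SE-corners (essential conditions):

[(1, 9, 0), (2, 6, 0), (3, 4, 0), (5, 8, 3), (6, 3, 0), (6, 6, 2), (9, 1, 0)]


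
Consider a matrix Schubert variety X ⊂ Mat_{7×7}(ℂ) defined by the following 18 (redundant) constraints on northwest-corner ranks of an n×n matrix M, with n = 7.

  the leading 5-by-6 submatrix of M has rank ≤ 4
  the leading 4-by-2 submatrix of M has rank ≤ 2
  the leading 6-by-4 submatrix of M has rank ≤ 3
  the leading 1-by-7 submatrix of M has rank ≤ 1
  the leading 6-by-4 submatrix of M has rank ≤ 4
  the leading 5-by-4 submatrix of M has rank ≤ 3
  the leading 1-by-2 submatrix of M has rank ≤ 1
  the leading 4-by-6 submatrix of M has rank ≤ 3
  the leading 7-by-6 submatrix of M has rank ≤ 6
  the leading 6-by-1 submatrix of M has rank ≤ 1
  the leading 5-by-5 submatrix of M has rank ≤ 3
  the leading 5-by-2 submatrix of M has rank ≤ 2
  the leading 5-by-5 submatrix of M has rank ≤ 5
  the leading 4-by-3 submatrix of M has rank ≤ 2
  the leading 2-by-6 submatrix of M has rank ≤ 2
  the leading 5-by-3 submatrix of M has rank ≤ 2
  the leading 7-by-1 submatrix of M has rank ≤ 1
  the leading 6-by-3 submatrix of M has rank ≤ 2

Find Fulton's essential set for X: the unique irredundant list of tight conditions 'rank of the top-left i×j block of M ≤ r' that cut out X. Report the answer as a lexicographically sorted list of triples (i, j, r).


Rank table r_w(7×7) implied by the 18 constraints:

  row 1: 1 | 1 | 1 | 1 | 1 | 1 | 1
  row 2: 1 | 2 | 2 | 2 | 2 | 2 | 2
  row 3: 1 | 2 | 2 | 3 | 3 | 3 | 3
  row 4: 1 | 2 | 2 | 3 | 3 | 3 | 4
  row 5: 1 | 2 | 2 | 3 | 3 | 4 | 5
  row 6: 1 | 2 | 2 | 3 | 4 | 5 | 6
  row 7: 1 | 2 | 3 | 4 | 5 | 6 | 7

second differences of R give the permutation w = (1, 2, 4, 7, 6, 5, 3).

Fulton essential set (3 of the 7 Rothe cells):

[(4, 6, 3), (5, 5, 3), (6, 3, 2)]


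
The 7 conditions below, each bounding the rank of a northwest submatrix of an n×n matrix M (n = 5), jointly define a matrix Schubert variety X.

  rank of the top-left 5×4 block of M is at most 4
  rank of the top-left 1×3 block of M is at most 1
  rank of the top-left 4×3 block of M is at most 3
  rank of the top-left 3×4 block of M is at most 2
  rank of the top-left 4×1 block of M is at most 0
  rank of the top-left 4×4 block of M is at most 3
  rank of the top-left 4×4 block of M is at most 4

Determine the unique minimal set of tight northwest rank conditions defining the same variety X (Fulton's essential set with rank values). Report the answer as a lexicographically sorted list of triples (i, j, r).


Rank table r_w(5×5) implied by the 7 constraints:

  0  1  1  1  1
  0  1  2  2  2
  0  1  2  2  3
  0  1  2  3  4
  1  2  3  4  5

the unique w with this rank table is (2, 3, 5, 4, 1).

ℓ(w)=5; the 2 essential cells (i,j,r):

[(3, 4, 2), (4, 1, 0)]


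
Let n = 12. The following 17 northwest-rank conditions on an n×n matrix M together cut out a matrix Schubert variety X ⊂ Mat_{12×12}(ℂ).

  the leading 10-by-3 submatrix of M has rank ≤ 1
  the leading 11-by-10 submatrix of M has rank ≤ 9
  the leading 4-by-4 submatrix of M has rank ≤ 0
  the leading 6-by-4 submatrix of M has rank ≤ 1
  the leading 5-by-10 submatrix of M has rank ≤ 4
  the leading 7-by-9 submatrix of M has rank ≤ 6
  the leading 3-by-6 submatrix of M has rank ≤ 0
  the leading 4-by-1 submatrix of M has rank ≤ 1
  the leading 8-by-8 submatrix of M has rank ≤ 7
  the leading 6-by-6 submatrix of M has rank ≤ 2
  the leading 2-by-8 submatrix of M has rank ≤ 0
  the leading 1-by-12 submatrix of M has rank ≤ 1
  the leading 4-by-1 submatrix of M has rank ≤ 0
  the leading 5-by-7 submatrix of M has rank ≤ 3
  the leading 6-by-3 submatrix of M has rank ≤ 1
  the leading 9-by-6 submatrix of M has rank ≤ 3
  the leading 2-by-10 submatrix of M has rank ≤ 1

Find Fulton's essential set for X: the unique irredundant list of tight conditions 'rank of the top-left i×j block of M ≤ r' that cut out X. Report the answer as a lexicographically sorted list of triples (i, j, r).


Recovering R(i,j) via the rank-extension bound from the 17 conditions:

  0, 0, 0, 0, 0, 0, 0, 0, 1, 1, 1, 1
  0, 0, 0, 0, 0, 0, 0, 0, 1, 1, 2, 2
  0, 0, 0, 0, 0, 0, 1, 1, 2, 2, 3, 3
  0, 0, 0, 0, 1, 1, 2, 2, 3, 3, 4, 4
  1, 1, 1, 1, 2, 2, 3, 3, 4, 4, 5, 5
  1, 1, 1, 1, 2, 2, 3, 4, 5, 5, 6, 6
  1, 1, 1, 2, 3, 3, 4, 5, 6, 6, 7, 7
  1, 1, 1, 2, 3, 3, 4, 5, 6, 7, 8, 8
  1, 1, 1, 2, 3, 3, 4, 5, 6, 7, 8, 9
  1, 1, 1, 2, 3, 4, 5, 6, 7, 8, 9, 10
  1, 2, 2, 3, 4, 5, 6, 7, 8, 9, 10, 11
  1, 2, 3, 4, 5, 6, 7, 8, 9, 10, 11, 12

the unique w with this rank table is (9, 11, 7, 5, 1, 8, 4, 10, 12, 6, 2, 3).

|D(w)|=41, |Ess(w)|=8:

[(2, 8, 0), (2, 10, 1), (3, 6, 0), (4, 4, 0), (6, 4, 1), (6, 6, 2), (9, 6, 3), (10, 3, 1)]


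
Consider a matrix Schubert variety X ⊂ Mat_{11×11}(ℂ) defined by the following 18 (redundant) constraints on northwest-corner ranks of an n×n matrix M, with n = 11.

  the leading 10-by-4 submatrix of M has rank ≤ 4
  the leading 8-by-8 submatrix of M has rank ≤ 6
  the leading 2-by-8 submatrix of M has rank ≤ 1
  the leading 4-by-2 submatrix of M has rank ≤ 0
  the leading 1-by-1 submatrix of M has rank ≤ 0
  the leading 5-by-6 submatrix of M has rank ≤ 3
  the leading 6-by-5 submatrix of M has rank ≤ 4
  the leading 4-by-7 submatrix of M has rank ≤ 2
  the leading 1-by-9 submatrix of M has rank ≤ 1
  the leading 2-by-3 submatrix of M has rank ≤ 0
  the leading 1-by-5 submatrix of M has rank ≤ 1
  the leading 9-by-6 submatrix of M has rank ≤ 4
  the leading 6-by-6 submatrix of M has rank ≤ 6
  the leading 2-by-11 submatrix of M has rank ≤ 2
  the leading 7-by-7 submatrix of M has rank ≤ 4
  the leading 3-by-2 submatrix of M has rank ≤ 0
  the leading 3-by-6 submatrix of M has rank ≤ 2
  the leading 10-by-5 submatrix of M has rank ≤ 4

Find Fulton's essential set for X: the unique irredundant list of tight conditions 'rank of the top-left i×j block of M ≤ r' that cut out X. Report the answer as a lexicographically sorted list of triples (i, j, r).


Computing R[i][j] = min implied NW-rank bound (n=11, 18 conditions):

  0  0  0  1  1  1  1  1  1  1  1
  0  0  0  1  1  1  1  1  2  2  2
  0  0  1  2  2  2  2  2  3  3  3
  0  0  1  2  2  2  2  3  4  4  4
  1  1  2  3  3  3  3  4  5  5  5
  1  2  3  4  4  4  4  5  6  6  6
  1  2  3  4  4  4  4  5  6  7  7
  1  2  3  4  4  4  5  6  7  8  8
  1  2  3  4  4  4  5  6  7  8  9
  1  2  3  4  4  5  6  7  8  9  10
  1  2  3  4  5  6  7  8  9  10  11

hence w(1..11) = (4, 9, 3, 8, 1, 2, 10, 7, 11, 6, 5).

Fulton essential set (7 of the 25 Rothe cells):

[(2, 3, 0), (2, 8, 1), (4, 2, 0), (4, 7, 2), (7, 7, 4), (9, 6, 4), (10, 5, 4)]


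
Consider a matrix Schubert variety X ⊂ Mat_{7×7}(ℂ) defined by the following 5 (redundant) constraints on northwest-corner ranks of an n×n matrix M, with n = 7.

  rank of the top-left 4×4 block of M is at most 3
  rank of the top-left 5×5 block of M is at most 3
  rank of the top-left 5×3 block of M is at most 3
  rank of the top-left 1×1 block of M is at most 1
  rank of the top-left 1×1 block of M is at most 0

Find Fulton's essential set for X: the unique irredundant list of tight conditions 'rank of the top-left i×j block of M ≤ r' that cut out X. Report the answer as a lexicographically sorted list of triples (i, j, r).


Rank table r_w(7×7) implied by the 5 constraints:

  R[1]: 0 | 1 | 1 | 1 | 1 | 1 | 1
  R[2]: 1 | 2 | 2 | 2 | 2 | 2 | 2
  R[3]: 1 | 2 | 3 | 3 | 3 | 3 | 3
  R[4]: 1 | 2 | 3 | 3 | 3 | 4 | 4
  R[5]: 1 | 2 | 3 | 3 | 3 | 4 | 5
  R[6]: 1 | 2 | 3 | 4 | 4 | 5 | 6
  R[7]: 1 | 2 | 3 | 4 | 5 | 6 | 7

hence w(1..7) = (2, 1, 3, 6, 7, 4, 5).

|D(w)|=5, |Ess(w)|=2:

[(1, 1, 0), (5, 5, 3)]


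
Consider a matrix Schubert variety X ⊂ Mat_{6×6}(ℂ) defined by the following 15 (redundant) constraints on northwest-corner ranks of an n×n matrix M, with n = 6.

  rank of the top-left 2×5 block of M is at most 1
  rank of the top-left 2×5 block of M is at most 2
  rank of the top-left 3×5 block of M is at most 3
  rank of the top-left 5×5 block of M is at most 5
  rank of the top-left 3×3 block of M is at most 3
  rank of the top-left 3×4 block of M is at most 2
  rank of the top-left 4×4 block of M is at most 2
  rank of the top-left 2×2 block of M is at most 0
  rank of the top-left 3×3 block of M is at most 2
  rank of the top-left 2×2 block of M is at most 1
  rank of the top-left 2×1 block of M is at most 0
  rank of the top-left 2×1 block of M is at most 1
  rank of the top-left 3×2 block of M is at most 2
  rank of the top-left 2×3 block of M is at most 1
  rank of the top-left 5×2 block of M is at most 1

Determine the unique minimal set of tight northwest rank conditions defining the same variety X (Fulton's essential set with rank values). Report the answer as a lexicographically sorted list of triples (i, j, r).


Computing R[i][j] = min implied NW-rank bound (n=6, 15 conditions):

  R[1]: 0 0 1 1 1 1
  R[2]: 0 0 1 1 1 2
  R[3]: 1 1 2 2 2 3
  R[4]: 1 1 2 2 3 4
  R[5]: 1 1 2 3 4 5
  R[6]: 1 2 3 4 5 6

giving w = (3, 6, 1, 5, 4, 2) via Δ²R.

4 SE-corners of the 9-cell Rothe diagram give Ess(w):

[(2, 2, 0), (2, 5, 1), (4, 4, 2), (5, 2, 1)]


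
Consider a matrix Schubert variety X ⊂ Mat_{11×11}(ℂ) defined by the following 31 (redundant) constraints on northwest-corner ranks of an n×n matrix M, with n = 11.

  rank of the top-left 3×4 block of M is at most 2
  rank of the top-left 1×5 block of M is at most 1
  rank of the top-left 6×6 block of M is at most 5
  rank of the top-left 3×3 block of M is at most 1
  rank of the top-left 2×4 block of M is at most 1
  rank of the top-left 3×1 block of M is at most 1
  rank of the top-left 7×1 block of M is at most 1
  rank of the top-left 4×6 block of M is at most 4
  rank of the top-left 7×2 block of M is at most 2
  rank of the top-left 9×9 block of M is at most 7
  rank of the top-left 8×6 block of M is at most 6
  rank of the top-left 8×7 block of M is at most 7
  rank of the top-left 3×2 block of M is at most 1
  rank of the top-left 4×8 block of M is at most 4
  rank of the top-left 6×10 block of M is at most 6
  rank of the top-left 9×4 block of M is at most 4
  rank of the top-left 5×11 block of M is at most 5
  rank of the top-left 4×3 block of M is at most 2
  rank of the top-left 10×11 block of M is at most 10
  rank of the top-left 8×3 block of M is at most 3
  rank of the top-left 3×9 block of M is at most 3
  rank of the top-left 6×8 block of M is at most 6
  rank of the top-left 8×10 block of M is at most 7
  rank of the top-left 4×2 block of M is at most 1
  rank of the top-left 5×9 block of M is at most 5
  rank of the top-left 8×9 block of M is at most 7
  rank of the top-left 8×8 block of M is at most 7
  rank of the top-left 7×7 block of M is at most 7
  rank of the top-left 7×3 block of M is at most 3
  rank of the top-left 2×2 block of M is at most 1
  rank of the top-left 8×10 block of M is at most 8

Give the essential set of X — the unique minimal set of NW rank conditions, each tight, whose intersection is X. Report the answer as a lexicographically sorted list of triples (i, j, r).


Propagating the 31 rank bounds to every northwest block:

  R[1]: 1, 1, 1, 1, 1, 1, 1, 1, 1, 1, 1
  R[2]: 1, 1, 1, 1, 2, 2, 2, 2, 2, 2, 2
  R[3]: 1, 1, 1, 2, 3, 3, 3, 3, 3, 3, 3
  R[4]: 1, 1, 2, 3, 4, 4, 4, 4, 4, 4, 4
  R[5]: 1, 2, 3, 4, 5, 5, 5, 5, 5, 5, 5
  R[6]: 1, 2, 3, 4, 5, 5, 6, 6, 6, 6, 6
  R[7]: 1, 2, 3, 4, 5, 6, 7, 7, 7, 7, 7
  R[8]: 1, 2, 3, 4, 5, 6, 7, 7, 7, 7, 8
  R[9]: 1, 2, 3, 4, 5, 6, 7, 7, 7, 8, 9
  R[10]: 1, 2, 3, 4, 5, 6, 7, 8, 8, 9, 10
  R[11]: 1, 2, 3, 4, 5, 6, 7, 8, 9, 10, 11

hence w(1..11) = (1, 5, 4, 3, 2, 7, 6, 11, 10, 8, 9).

D(w) has 12 cells with 6 SE-corners; essential set:

[(2, 4, 1), (3, 3, 1), (4, 2, 1), (6, 6, 5), (8, 10, 7), (9, 9, 7)]


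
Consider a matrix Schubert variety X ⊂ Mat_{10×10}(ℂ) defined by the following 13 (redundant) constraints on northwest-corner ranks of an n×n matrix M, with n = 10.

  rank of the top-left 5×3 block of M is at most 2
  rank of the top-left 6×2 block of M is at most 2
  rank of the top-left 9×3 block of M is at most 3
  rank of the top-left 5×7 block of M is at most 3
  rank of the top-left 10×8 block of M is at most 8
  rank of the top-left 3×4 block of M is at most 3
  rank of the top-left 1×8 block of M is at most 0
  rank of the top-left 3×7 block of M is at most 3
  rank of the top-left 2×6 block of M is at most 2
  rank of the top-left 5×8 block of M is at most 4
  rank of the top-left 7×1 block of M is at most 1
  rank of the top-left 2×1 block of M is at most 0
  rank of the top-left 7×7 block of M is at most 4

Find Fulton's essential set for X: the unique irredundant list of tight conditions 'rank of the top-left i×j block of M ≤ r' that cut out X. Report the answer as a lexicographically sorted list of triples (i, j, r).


Propagating the 13 rank bounds to every northwest block:

  0 | 0 | 0 | 0 | 0 | 0 | 0 | 0 | 1 | 1
  0 | 1 | 1 | 1 | 1 | 1 | 1 | 1 | 2 | 2
  1 | 2 | 2 | 2 | 2 | 2 | 2 | 2 | 3 | 3
  1 | 2 | 2 | 3 | 3 | 3 | 3 | 3 | 4 | 4
  1 | 2 | 2 | 3 | 3 | 3 | 3 | 4 | 5 | 5
  1 | 2 | 3 | 4 | 4 | 4 | 4 | 5 | 6 | 6
  1 | 2 | 3 | 4 | 4 | 4 | 4 | 5 | 6 | 7
  1 | 2 | 3 | 4 | 5 | 5 | 5 | 6 | 7 | 8
  1 | 2 | 3 | 4 | 5 | 6 | 6 | 7 | 8 | 9
  1 | 2 | 3 | 4 | 5 | 6 | 7 | 8 | 9 | 10

giving w = (9, 2, 1, 4, 8, 3, 10, 5, 6, 7) via Δ²R.

Fulton essential set (5 of the 17 Rothe cells):

[(1, 8, 0), (2, 1, 0), (5, 3, 2), (5, 7, 3), (7, 7, 4)]


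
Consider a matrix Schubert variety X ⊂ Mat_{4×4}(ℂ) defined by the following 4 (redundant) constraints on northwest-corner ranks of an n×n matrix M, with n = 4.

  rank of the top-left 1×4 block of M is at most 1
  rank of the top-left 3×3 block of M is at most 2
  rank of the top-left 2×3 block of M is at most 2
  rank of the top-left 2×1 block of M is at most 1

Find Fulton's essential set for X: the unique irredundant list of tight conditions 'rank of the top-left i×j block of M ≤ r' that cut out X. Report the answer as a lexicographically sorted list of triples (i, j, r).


The tightest implied rank at each (i,j), from the 4 conditions:

  1 1 1 1
  1 2 2 2
  1 2 2 3
  1 2 3 4

giving w = (1, 2, 4, 3) via Δ²R.

|D(w)|=1, |Ess(w)|=1:

[(3, 3, 2)]


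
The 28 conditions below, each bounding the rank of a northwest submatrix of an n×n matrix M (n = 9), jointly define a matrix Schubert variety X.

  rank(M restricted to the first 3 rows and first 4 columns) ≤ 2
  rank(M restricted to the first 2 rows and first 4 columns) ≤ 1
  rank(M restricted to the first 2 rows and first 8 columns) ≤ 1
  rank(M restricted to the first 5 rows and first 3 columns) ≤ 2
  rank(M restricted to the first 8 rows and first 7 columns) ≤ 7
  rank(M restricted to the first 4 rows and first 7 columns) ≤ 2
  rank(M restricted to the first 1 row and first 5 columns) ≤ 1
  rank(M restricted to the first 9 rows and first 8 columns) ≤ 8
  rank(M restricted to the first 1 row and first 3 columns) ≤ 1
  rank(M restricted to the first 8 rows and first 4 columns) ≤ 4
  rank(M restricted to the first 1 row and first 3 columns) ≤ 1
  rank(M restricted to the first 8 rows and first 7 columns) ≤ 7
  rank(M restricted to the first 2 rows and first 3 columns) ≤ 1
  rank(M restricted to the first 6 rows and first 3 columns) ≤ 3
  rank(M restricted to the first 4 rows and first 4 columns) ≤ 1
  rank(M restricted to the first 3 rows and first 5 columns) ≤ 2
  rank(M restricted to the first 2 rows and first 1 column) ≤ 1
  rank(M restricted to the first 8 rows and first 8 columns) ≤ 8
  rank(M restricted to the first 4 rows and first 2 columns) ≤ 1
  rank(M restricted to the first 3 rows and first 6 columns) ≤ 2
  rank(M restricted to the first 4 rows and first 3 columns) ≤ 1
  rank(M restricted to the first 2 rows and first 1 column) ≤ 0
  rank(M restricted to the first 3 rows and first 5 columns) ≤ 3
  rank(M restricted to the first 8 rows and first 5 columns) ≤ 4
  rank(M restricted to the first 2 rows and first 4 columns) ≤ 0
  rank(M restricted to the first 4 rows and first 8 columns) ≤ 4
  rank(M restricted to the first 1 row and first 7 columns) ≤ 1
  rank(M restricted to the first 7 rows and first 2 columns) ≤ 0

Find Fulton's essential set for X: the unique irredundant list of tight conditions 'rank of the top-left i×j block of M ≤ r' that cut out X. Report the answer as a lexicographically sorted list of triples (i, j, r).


Computing R[i][j] = min implied NW-rank bound (n=9, 28 conditions):

  i=1: 0  0  0  0  1  1  1  1  1
  i=2: 0  0  0  0  1  1  1  1  2
  i=3: 0  0  1  1  2  2  2  2  3
  i=4: 0  0  1  1  2  2  2  3  4
  i=5: 0  0  1  2  3  3  3  4  5
  i=6: 0  0  1  2  3  4  4  5  6
  i=7: 0  0  1  2  3  4  5  6  7
  i=8: 1  1  2  3  4  5  6  7  8
  i=9: 1  2  3  4  5  6  7  8  9

giving w = (5, 9, 3, 8, 4, 6, 7, 1, 2) via Δ²R.

D(w) has 24 cells with 5 SE-corners; essential set:

[(2, 4, 0), (2, 8, 1), (4, 4, 1), (4, 7, 2), (7, 2, 0)]


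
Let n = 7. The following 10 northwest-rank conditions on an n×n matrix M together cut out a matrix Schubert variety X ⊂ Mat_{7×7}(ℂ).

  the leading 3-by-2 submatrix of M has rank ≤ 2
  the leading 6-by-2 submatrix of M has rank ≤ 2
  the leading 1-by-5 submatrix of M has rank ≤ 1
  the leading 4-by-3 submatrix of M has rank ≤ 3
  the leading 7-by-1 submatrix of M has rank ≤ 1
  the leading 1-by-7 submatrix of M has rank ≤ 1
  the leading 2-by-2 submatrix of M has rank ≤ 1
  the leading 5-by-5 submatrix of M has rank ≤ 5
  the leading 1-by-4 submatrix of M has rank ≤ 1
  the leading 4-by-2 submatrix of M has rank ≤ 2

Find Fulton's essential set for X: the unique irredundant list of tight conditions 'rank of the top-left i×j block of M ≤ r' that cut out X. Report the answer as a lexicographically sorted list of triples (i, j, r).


The tightest implied rank at each (i,j), from the 10 conditions:

  row 1: 1 | 1 | 1 | 1 | 1 | 1 | 1
  row 2: 1 | 1 | 2 | 2 | 2 | 2 | 2
  row 3: 1 | 2 | 3 | 3 | 3 | 3 | 3
  row 4: 1 | 2 | 3 | 4 | 4 | 4 | 4
  row 5: 1 | 2 | 3 | 4 | 5 | 5 | 5
  row 6: 1 | 2 | 3 | 4 | 5 | 6 | 6
  row 7: 1 | 2 | 3 | 4 | 5 | 6 | 7

reading off 1-entries of Δ²R: w = (1, 3, 2, 4, 5, 6, 7).

D(w) has 1 cell with 1 SE-corner; essential set:

[(2, 2, 1)]


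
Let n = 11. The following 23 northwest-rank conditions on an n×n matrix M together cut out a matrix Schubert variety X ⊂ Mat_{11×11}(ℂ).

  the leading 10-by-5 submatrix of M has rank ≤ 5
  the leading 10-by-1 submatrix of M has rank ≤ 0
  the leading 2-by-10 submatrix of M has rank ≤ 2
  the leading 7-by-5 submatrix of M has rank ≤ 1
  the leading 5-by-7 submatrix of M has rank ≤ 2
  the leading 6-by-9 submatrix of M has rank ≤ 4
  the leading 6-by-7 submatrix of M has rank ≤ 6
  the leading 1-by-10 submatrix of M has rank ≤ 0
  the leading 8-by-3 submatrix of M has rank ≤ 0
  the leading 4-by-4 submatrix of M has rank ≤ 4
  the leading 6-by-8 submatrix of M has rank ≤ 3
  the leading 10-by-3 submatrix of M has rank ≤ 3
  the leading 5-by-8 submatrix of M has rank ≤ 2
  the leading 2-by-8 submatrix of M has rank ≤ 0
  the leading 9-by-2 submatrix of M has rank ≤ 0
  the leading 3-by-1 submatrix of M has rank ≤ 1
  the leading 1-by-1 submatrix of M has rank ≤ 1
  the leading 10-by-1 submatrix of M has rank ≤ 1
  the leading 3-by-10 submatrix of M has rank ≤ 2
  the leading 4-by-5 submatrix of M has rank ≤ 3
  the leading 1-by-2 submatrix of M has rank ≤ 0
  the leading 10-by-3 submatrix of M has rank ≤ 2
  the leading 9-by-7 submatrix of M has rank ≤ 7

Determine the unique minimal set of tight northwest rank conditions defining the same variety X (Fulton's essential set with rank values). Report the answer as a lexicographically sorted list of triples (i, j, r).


Propagating the 23 rank bounds to every northwest block:

  i=1: 0, 0, 0, 0, 0, 0, 0, 0, 0, 0, 1
  i=2: 0, 0, 0, 0, 0, 0, 0, 0, 1, 1, 2
  i=3: 0, 0, 0, 1, 1, 1, 1, 1, 2, 2, 3
  i=4: 0, 0, 0, 1, 1, 2, 2, 2, 3, 3, 4
  i=5: 0, 0, 0, 1, 1, 2, 2, 2, 3, 4, 5
  i=6: 0, 0, 0, 1, 1, 2, 3, 3, 4, 5, 6
  i=7: 0, 0, 0, 1, 1, 2, 3, 4, 5, 6, 7
  i=8: 0, 0, 0, 1, 2, 3, 4, 5, 6, 7, 8
  i=9: 0, 0, 1, 2, 3, 4, 5, 6, 7, 8, 9
  i=10: 0, 1, 2, 3, 4, 5, 6, 7, 8, 9, 10
  i=11: 1, 2, 3, 4, 5, 6, 7, 8, 9, 10, 11

reading off 1-entries of Δ²R: w = (11, 9, 4, 6, 10, 7, 8, 5, 3, 2, 1).

7 SE-corners of the 45-cell Rothe diagram give Ess(w):

[(1, 10, 0), (2, 8, 0), (5, 8, 2), (7, 5, 1), (8, 3, 0), (9, 2, 0), (10, 1, 0)]


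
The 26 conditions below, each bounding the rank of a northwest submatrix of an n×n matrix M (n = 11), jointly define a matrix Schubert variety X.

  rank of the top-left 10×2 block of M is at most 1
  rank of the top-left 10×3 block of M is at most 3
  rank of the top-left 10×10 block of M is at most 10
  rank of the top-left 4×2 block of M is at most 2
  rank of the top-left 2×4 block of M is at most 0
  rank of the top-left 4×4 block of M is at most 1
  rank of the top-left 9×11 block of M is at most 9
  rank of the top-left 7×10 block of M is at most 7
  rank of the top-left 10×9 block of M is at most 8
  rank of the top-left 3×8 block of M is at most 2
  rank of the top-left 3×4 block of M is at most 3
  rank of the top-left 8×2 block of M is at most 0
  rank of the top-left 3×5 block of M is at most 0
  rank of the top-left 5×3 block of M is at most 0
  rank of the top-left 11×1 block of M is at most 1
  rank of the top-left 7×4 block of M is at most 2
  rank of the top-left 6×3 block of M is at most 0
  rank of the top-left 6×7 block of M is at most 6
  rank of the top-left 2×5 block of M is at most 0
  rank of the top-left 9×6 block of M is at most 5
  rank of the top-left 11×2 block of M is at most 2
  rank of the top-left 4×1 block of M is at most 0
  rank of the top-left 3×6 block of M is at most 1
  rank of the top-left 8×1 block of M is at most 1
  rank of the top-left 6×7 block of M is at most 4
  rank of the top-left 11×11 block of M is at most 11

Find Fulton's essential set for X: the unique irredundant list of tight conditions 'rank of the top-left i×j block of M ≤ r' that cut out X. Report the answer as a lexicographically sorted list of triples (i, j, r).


The tightest implied rank at each (i,j), from the 26 conditions:

  R[1]: 0  0  0  0  0  1  1  1  1  1  1
  R[2]: 0  0  0  0  0  1  2  2  2  2  2
  R[3]: 0  0  0  0  0  1  2  2  3  3  3
  R[4]: 0  0  0  1  1  2  3  3  4  4  4
  R[5]: 0  0  0  1  2  3  4  4  5  5  5
  R[6]: 0  0  0  1  2  3  4  5  6  6  6
  R[7]: 0  0  1  2  3  4  5  6  7  7  7
  R[8]: 0  0  1  2  3  4  5  6  7  8  8
  R[9]: 1  1  2  3  4  5  6  7  8  9  9
  R[10]: 1  1  2  3  4  5  6  7  8  9  10
  R[11]: 1  2  3  4  5  6  7  8  9  10  11

giving w = (6, 7, 9, 4, 5, 8, 3, 10, 1, 11, 2) via Δ²R.

ℓ(w)=30; the 5 essential cells (i,j,r):

[(3, 5, 0), (3, 8, 2), (6, 3, 0), (8, 2, 0), (10, 2, 1)]


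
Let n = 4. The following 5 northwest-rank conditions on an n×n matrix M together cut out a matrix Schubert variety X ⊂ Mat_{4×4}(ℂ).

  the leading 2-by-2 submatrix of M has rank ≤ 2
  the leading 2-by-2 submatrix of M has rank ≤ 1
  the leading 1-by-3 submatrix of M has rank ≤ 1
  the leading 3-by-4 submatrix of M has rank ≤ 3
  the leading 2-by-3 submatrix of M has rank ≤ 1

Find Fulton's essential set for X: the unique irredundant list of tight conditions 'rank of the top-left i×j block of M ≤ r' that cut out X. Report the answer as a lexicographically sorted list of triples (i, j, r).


Propagating the 5 rank bounds to every northwest block:

  1 | 1 | 1 | 1
  1 | 1 | 1 | 2
  1 | 2 | 2 | 3
  1 | 2 | 3 | 4

giving w = (1, 4, 2, 3) via Δ²R.

Rothe diagram D(w) (2 cells), 1 SE-corner (essential condition):

[(2, 3, 1)]


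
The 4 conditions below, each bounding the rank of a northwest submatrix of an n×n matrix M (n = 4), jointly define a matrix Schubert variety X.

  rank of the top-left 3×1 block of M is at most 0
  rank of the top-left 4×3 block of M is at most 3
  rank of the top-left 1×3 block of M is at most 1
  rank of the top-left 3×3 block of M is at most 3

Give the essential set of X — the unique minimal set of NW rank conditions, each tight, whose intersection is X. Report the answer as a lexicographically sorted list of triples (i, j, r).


Computing R[i][j] = min implied NW-rank bound (n=4, 4 conditions):

  row 1: 0  1  1  1
  row 2: 0  1  2  2
  row 3: 0  1  2  3
  row 4: 1  2  3  4

hence w(1..4) = (2, 3, 4, 1).

1 SE-corner of the 3-cell Rothe diagram gives Ess(w):

[(3, 1, 0)]


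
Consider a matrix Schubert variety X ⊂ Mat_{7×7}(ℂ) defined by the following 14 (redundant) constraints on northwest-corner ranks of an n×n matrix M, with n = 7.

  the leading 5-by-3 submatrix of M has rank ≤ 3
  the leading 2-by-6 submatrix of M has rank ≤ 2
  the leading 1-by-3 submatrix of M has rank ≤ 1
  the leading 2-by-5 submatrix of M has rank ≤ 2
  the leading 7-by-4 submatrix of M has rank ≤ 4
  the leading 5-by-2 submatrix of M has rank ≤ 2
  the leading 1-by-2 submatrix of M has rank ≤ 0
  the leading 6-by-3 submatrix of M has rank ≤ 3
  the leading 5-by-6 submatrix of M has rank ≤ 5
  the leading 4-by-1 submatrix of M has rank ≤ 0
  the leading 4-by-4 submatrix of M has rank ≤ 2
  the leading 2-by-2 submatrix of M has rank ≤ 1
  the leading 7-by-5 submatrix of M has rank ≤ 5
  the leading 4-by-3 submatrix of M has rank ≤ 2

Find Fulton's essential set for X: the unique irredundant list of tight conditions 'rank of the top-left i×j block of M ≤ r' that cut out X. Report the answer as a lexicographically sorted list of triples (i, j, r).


Computing R[i][j] = min implied NW-rank bound (n=7, 14 conditions):

  row 1: 0 | 0 | 1 | 1 | 1 | 1 | 1
  row 2: 0 | 1 | 2 | 2 | 2 | 2 | 2
  row 3: 0 | 1 | 2 | 2 | 3 | 3 | 3
  row 4: 0 | 1 | 2 | 2 | 3 | 4 | 4
  row 5: 1 | 2 | 3 | 3 | 4 | 5 | 5
  row 6: 1 | 2 | 3 | 4 | 5 | 6 | 6
  row 7: 1 | 2 | 3 | 4 | 5 | 6 | 7

reading off 1-entries of Δ²R: w = (3, 2, 5, 6, 1, 4, 7).

3 SE-corners of the 7-cell Rothe diagram give Ess(w):

[(1, 2, 0), (4, 1, 0), (4, 4, 2)]


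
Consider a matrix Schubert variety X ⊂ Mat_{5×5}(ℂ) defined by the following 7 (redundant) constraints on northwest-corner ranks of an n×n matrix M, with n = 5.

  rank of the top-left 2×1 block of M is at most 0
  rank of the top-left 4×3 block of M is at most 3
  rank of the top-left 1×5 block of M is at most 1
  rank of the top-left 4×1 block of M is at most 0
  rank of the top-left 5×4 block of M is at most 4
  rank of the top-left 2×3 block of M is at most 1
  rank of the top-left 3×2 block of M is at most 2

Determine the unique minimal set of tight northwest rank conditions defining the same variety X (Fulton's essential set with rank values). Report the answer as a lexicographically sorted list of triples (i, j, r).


The tightest implied rank at each (i,j), from the 7 conditions:

  row 1: 0 | 1 | 1 | 1 | 1
  row 2: 0 | 1 | 1 | 2 | 2
  row 3: 0 | 1 | 2 | 3 | 3
  row 4: 0 | 1 | 2 | 3 | 4
  row 5: 1 | 2 | 3 | 4 | 5

giving w = (2, 4, 3, 5, 1) via Δ²R.

Fulton essential set (2 of the 5 Rothe cells):

[(2, 3, 1), (4, 1, 0)]


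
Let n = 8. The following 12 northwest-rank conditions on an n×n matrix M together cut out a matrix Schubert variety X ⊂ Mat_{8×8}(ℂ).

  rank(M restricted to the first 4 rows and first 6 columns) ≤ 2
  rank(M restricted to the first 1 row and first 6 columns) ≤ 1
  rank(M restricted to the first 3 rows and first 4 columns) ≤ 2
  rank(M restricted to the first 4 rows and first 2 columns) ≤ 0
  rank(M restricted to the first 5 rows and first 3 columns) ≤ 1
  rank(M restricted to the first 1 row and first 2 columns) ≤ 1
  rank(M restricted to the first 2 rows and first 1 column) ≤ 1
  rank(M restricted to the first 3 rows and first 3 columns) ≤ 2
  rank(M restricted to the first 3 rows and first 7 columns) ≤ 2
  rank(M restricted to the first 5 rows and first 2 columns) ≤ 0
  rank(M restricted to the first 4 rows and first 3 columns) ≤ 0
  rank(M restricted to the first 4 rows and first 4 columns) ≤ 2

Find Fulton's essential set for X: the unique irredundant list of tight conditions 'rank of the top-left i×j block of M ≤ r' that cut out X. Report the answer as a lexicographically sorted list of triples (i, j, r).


Computing R[i][j] = min implied NW-rank bound (n=8, 12 conditions):

  row 1: 0 | 0 | 0 | 1 | 1 | 1 | 1 | 1
  row 2: 0 | 0 | 0 | 1 | 2 | 2 | 2 | 2
  row 3: 0 | 0 | 0 | 1 | 2 | 2 | 2 | 3
  row 4: 0 | 0 | 0 | 1 | 2 | 2 | 3 | 4
  row 5: 0 | 0 | 1 | 2 | 3 | 3 | 4 | 5
  row 6: 1 | 1 | 2 | 3 | 4 | 4 | 5 | 6
  row 7: 1 | 2 | 3 | 4 | 5 | 5 | 6 | 7
  row 8: 1 | 2 | 3 | 4 | 5 | 6 | 7 | 8

giving w = (4, 5, 8, 7, 3, 1, 2, 6) via Δ²R.

Rothe diagram D(w) (17 cells), 4 SE-corners (essential conditions):

[(3, 7, 2), (4, 3, 0), (4, 6, 2), (5, 2, 0)]
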